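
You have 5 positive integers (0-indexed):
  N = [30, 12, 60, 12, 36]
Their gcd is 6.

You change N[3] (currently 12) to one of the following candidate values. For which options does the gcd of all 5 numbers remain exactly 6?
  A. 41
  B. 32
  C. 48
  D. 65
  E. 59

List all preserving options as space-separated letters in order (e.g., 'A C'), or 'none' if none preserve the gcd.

Old gcd = 6; gcd of others (without N[3]) = 6
New gcd for candidate v: gcd(6, v). Preserves old gcd iff gcd(6, v) = 6.
  Option A: v=41, gcd(6,41)=1 -> changes
  Option B: v=32, gcd(6,32)=2 -> changes
  Option C: v=48, gcd(6,48)=6 -> preserves
  Option D: v=65, gcd(6,65)=1 -> changes
  Option E: v=59, gcd(6,59)=1 -> changes

Answer: C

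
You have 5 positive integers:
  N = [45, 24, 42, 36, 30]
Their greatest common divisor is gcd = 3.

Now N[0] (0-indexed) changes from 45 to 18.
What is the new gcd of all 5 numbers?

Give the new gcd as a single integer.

Numbers: [45, 24, 42, 36, 30], gcd = 3
Change: index 0, 45 -> 18
gcd of the OTHER numbers (without index 0): gcd([24, 42, 36, 30]) = 6
New gcd = gcd(g_others, new_val) = gcd(6, 18) = 6

Answer: 6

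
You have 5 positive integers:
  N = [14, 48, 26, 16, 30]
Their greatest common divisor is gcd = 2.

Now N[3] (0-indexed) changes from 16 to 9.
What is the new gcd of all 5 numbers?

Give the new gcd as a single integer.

Numbers: [14, 48, 26, 16, 30], gcd = 2
Change: index 3, 16 -> 9
gcd of the OTHER numbers (without index 3): gcd([14, 48, 26, 30]) = 2
New gcd = gcd(g_others, new_val) = gcd(2, 9) = 1

Answer: 1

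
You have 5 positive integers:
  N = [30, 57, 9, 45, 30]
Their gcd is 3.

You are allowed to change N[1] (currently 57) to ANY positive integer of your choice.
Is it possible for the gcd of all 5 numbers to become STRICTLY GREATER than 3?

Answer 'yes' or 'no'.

Current gcd = 3
gcd of all OTHER numbers (without N[1]=57): gcd([30, 9, 45, 30]) = 3
The new gcd after any change is gcd(3, new_value).
This can be at most 3.
Since 3 = old gcd 3, the gcd can only stay the same or decrease.

Answer: no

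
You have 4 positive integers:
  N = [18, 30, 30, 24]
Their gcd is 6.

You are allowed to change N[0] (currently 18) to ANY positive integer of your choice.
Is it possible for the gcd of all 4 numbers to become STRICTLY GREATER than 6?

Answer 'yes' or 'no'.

Current gcd = 6
gcd of all OTHER numbers (without N[0]=18): gcd([30, 30, 24]) = 6
The new gcd after any change is gcd(6, new_value).
This can be at most 6.
Since 6 = old gcd 6, the gcd can only stay the same or decrease.

Answer: no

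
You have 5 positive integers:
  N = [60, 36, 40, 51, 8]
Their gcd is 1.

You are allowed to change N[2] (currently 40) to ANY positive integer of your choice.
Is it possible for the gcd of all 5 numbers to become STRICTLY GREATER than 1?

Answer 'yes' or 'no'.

Current gcd = 1
gcd of all OTHER numbers (without N[2]=40): gcd([60, 36, 51, 8]) = 1
The new gcd after any change is gcd(1, new_value).
This can be at most 1.
Since 1 = old gcd 1, the gcd can only stay the same or decrease.

Answer: no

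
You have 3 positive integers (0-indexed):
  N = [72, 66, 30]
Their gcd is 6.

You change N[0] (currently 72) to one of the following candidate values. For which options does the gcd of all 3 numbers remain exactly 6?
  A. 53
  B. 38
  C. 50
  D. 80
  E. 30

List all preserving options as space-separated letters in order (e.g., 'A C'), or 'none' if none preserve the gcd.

Old gcd = 6; gcd of others (without N[0]) = 6
New gcd for candidate v: gcd(6, v). Preserves old gcd iff gcd(6, v) = 6.
  Option A: v=53, gcd(6,53)=1 -> changes
  Option B: v=38, gcd(6,38)=2 -> changes
  Option C: v=50, gcd(6,50)=2 -> changes
  Option D: v=80, gcd(6,80)=2 -> changes
  Option E: v=30, gcd(6,30)=6 -> preserves

Answer: E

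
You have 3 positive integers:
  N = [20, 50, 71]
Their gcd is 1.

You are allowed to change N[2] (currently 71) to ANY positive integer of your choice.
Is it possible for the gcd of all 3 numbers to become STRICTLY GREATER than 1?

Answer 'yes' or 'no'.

Current gcd = 1
gcd of all OTHER numbers (without N[2]=71): gcd([20, 50]) = 10
The new gcd after any change is gcd(10, new_value).
This can be at most 10.
Since 10 > old gcd 1, the gcd CAN increase (e.g., set N[2] = 10).

Answer: yes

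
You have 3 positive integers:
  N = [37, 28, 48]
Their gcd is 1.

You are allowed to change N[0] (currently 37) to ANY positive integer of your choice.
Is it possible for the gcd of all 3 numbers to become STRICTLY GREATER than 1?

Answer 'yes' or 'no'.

Answer: yes

Derivation:
Current gcd = 1
gcd of all OTHER numbers (without N[0]=37): gcd([28, 48]) = 4
The new gcd after any change is gcd(4, new_value).
This can be at most 4.
Since 4 > old gcd 1, the gcd CAN increase (e.g., set N[0] = 4).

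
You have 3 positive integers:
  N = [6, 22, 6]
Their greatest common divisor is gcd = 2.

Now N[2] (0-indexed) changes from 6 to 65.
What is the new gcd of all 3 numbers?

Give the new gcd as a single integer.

Numbers: [6, 22, 6], gcd = 2
Change: index 2, 6 -> 65
gcd of the OTHER numbers (without index 2): gcd([6, 22]) = 2
New gcd = gcd(g_others, new_val) = gcd(2, 65) = 1

Answer: 1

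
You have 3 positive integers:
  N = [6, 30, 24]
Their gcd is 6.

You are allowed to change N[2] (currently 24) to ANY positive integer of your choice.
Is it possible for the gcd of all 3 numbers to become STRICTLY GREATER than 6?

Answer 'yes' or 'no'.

Answer: no

Derivation:
Current gcd = 6
gcd of all OTHER numbers (without N[2]=24): gcd([6, 30]) = 6
The new gcd after any change is gcd(6, new_value).
This can be at most 6.
Since 6 = old gcd 6, the gcd can only stay the same or decrease.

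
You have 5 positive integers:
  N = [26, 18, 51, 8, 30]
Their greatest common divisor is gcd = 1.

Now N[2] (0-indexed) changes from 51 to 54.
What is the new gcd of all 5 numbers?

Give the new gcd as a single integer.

Numbers: [26, 18, 51, 8, 30], gcd = 1
Change: index 2, 51 -> 54
gcd of the OTHER numbers (without index 2): gcd([26, 18, 8, 30]) = 2
New gcd = gcd(g_others, new_val) = gcd(2, 54) = 2

Answer: 2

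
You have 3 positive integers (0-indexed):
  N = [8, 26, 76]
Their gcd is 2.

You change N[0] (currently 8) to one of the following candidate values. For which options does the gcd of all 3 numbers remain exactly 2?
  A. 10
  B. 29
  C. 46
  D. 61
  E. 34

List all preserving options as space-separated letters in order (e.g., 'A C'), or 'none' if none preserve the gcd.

Answer: A C E

Derivation:
Old gcd = 2; gcd of others (without N[0]) = 2
New gcd for candidate v: gcd(2, v). Preserves old gcd iff gcd(2, v) = 2.
  Option A: v=10, gcd(2,10)=2 -> preserves
  Option B: v=29, gcd(2,29)=1 -> changes
  Option C: v=46, gcd(2,46)=2 -> preserves
  Option D: v=61, gcd(2,61)=1 -> changes
  Option E: v=34, gcd(2,34)=2 -> preserves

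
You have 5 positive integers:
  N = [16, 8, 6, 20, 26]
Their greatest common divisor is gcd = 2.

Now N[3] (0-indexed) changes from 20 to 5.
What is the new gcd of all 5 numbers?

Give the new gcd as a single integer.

Numbers: [16, 8, 6, 20, 26], gcd = 2
Change: index 3, 20 -> 5
gcd of the OTHER numbers (without index 3): gcd([16, 8, 6, 26]) = 2
New gcd = gcd(g_others, new_val) = gcd(2, 5) = 1

Answer: 1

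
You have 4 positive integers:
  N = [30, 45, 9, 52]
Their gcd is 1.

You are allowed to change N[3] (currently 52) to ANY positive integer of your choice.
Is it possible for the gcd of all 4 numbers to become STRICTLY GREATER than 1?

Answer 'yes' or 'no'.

Current gcd = 1
gcd of all OTHER numbers (without N[3]=52): gcd([30, 45, 9]) = 3
The new gcd after any change is gcd(3, new_value).
This can be at most 3.
Since 3 > old gcd 1, the gcd CAN increase (e.g., set N[3] = 3).

Answer: yes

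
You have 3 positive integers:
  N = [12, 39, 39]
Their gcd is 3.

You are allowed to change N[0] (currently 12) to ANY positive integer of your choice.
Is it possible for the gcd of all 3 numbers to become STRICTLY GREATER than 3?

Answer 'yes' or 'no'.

Answer: yes

Derivation:
Current gcd = 3
gcd of all OTHER numbers (without N[0]=12): gcd([39, 39]) = 39
The new gcd after any change is gcd(39, new_value).
This can be at most 39.
Since 39 > old gcd 3, the gcd CAN increase (e.g., set N[0] = 39).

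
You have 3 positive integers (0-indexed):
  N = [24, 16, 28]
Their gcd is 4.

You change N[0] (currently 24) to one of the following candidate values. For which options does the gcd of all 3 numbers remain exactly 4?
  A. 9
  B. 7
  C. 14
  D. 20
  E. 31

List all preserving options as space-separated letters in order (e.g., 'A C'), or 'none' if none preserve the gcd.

Old gcd = 4; gcd of others (without N[0]) = 4
New gcd for candidate v: gcd(4, v). Preserves old gcd iff gcd(4, v) = 4.
  Option A: v=9, gcd(4,9)=1 -> changes
  Option B: v=7, gcd(4,7)=1 -> changes
  Option C: v=14, gcd(4,14)=2 -> changes
  Option D: v=20, gcd(4,20)=4 -> preserves
  Option E: v=31, gcd(4,31)=1 -> changes

Answer: D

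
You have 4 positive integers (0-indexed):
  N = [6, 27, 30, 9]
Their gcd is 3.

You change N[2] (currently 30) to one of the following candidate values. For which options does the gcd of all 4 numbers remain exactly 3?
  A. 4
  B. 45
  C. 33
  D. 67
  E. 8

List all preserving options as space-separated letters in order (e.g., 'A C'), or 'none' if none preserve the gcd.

Old gcd = 3; gcd of others (without N[2]) = 3
New gcd for candidate v: gcd(3, v). Preserves old gcd iff gcd(3, v) = 3.
  Option A: v=4, gcd(3,4)=1 -> changes
  Option B: v=45, gcd(3,45)=3 -> preserves
  Option C: v=33, gcd(3,33)=3 -> preserves
  Option D: v=67, gcd(3,67)=1 -> changes
  Option E: v=8, gcd(3,8)=1 -> changes

Answer: B C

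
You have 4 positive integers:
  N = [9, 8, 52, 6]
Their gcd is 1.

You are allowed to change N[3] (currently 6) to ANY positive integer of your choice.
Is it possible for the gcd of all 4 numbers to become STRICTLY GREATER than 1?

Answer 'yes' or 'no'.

Answer: no

Derivation:
Current gcd = 1
gcd of all OTHER numbers (without N[3]=6): gcd([9, 8, 52]) = 1
The new gcd after any change is gcd(1, new_value).
This can be at most 1.
Since 1 = old gcd 1, the gcd can only stay the same or decrease.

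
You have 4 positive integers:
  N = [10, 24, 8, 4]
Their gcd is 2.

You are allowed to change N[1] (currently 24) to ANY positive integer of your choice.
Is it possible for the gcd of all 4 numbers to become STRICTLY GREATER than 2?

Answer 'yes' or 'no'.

Answer: no

Derivation:
Current gcd = 2
gcd of all OTHER numbers (without N[1]=24): gcd([10, 8, 4]) = 2
The new gcd after any change is gcd(2, new_value).
This can be at most 2.
Since 2 = old gcd 2, the gcd can only stay the same or decrease.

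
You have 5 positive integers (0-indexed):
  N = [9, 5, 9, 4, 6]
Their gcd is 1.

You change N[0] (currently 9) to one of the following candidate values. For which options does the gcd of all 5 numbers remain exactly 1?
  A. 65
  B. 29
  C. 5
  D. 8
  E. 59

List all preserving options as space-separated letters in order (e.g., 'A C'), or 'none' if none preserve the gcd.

Answer: A B C D E

Derivation:
Old gcd = 1; gcd of others (without N[0]) = 1
New gcd for candidate v: gcd(1, v). Preserves old gcd iff gcd(1, v) = 1.
  Option A: v=65, gcd(1,65)=1 -> preserves
  Option B: v=29, gcd(1,29)=1 -> preserves
  Option C: v=5, gcd(1,5)=1 -> preserves
  Option D: v=8, gcd(1,8)=1 -> preserves
  Option E: v=59, gcd(1,59)=1 -> preserves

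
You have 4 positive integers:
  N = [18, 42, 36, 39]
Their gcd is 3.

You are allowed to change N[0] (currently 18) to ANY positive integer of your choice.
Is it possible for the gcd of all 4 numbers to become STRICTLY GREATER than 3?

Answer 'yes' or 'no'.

Answer: no

Derivation:
Current gcd = 3
gcd of all OTHER numbers (without N[0]=18): gcd([42, 36, 39]) = 3
The new gcd after any change is gcd(3, new_value).
This can be at most 3.
Since 3 = old gcd 3, the gcd can only stay the same or decrease.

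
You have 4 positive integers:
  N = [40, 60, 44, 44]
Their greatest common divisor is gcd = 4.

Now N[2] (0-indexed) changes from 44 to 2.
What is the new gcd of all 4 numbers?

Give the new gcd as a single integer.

Numbers: [40, 60, 44, 44], gcd = 4
Change: index 2, 44 -> 2
gcd of the OTHER numbers (without index 2): gcd([40, 60, 44]) = 4
New gcd = gcd(g_others, new_val) = gcd(4, 2) = 2

Answer: 2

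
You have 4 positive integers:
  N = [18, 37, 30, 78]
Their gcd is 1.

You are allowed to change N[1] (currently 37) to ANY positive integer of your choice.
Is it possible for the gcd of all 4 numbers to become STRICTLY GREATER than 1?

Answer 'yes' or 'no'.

Answer: yes

Derivation:
Current gcd = 1
gcd of all OTHER numbers (without N[1]=37): gcd([18, 30, 78]) = 6
The new gcd after any change is gcd(6, new_value).
This can be at most 6.
Since 6 > old gcd 1, the gcd CAN increase (e.g., set N[1] = 6).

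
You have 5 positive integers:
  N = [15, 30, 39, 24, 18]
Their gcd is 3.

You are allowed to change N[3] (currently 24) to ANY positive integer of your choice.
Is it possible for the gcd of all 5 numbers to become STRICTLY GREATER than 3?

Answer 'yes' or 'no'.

Current gcd = 3
gcd of all OTHER numbers (without N[3]=24): gcd([15, 30, 39, 18]) = 3
The new gcd after any change is gcd(3, new_value).
This can be at most 3.
Since 3 = old gcd 3, the gcd can only stay the same or decrease.

Answer: no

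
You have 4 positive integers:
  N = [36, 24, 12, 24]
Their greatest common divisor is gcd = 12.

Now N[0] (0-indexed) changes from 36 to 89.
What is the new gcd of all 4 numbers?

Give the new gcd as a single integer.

Numbers: [36, 24, 12, 24], gcd = 12
Change: index 0, 36 -> 89
gcd of the OTHER numbers (without index 0): gcd([24, 12, 24]) = 12
New gcd = gcd(g_others, new_val) = gcd(12, 89) = 1

Answer: 1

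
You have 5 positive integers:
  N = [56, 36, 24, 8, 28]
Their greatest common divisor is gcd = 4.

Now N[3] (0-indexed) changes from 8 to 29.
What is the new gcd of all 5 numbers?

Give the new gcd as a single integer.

Numbers: [56, 36, 24, 8, 28], gcd = 4
Change: index 3, 8 -> 29
gcd of the OTHER numbers (without index 3): gcd([56, 36, 24, 28]) = 4
New gcd = gcd(g_others, new_val) = gcd(4, 29) = 1

Answer: 1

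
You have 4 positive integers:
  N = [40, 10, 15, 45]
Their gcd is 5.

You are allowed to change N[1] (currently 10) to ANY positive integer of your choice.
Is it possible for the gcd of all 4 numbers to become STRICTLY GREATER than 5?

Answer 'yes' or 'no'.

Answer: no

Derivation:
Current gcd = 5
gcd of all OTHER numbers (without N[1]=10): gcd([40, 15, 45]) = 5
The new gcd after any change is gcd(5, new_value).
This can be at most 5.
Since 5 = old gcd 5, the gcd can only stay the same or decrease.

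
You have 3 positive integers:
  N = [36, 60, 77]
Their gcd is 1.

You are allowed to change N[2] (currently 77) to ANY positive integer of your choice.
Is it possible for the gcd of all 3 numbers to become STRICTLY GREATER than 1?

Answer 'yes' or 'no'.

Current gcd = 1
gcd of all OTHER numbers (without N[2]=77): gcd([36, 60]) = 12
The new gcd after any change is gcd(12, new_value).
This can be at most 12.
Since 12 > old gcd 1, the gcd CAN increase (e.g., set N[2] = 12).

Answer: yes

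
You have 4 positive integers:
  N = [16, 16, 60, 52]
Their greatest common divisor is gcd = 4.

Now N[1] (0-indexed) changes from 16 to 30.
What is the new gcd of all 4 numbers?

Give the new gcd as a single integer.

Numbers: [16, 16, 60, 52], gcd = 4
Change: index 1, 16 -> 30
gcd of the OTHER numbers (without index 1): gcd([16, 60, 52]) = 4
New gcd = gcd(g_others, new_val) = gcd(4, 30) = 2

Answer: 2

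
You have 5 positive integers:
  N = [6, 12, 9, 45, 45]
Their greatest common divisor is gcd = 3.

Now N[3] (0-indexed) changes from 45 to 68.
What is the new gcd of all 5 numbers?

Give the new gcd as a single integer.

Answer: 1

Derivation:
Numbers: [6, 12, 9, 45, 45], gcd = 3
Change: index 3, 45 -> 68
gcd of the OTHER numbers (without index 3): gcd([6, 12, 9, 45]) = 3
New gcd = gcd(g_others, new_val) = gcd(3, 68) = 1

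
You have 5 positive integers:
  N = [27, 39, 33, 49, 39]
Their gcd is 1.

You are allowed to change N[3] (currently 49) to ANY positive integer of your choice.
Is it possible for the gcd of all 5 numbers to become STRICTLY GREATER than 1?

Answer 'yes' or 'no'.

Answer: yes

Derivation:
Current gcd = 1
gcd of all OTHER numbers (without N[3]=49): gcd([27, 39, 33, 39]) = 3
The new gcd after any change is gcd(3, new_value).
This can be at most 3.
Since 3 > old gcd 1, the gcd CAN increase (e.g., set N[3] = 3).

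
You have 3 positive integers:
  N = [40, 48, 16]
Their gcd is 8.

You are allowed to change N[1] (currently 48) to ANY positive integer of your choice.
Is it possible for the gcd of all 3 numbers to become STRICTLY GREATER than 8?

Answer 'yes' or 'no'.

Answer: no

Derivation:
Current gcd = 8
gcd of all OTHER numbers (without N[1]=48): gcd([40, 16]) = 8
The new gcd after any change is gcd(8, new_value).
This can be at most 8.
Since 8 = old gcd 8, the gcd can only stay the same or decrease.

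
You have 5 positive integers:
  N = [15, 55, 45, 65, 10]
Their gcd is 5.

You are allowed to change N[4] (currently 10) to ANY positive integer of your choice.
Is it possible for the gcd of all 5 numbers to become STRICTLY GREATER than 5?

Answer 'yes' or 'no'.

Answer: no

Derivation:
Current gcd = 5
gcd of all OTHER numbers (without N[4]=10): gcd([15, 55, 45, 65]) = 5
The new gcd after any change is gcd(5, new_value).
This can be at most 5.
Since 5 = old gcd 5, the gcd can only stay the same or decrease.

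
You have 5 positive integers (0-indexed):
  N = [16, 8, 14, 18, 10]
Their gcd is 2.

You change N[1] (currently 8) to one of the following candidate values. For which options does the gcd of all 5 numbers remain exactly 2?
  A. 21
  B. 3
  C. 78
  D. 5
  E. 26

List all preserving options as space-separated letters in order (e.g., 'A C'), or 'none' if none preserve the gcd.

Old gcd = 2; gcd of others (without N[1]) = 2
New gcd for candidate v: gcd(2, v). Preserves old gcd iff gcd(2, v) = 2.
  Option A: v=21, gcd(2,21)=1 -> changes
  Option B: v=3, gcd(2,3)=1 -> changes
  Option C: v=78, gcd(2,78)=2 -> preserves
  Option D: v=5, gcd(2,5)=1 -> changes
  Option E: v=26, gcd(2,26)=2 -> preserves

Answer: C E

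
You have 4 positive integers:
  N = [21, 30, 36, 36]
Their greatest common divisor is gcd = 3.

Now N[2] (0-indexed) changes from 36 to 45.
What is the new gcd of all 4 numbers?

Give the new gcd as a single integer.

Numbers: [21, 30, 36, 36], gcd = 3
Change: index 2, 36 -> 45
gcd of the OTHER numbers (without index 2): gcd([21, 30, 36]) = 3
New gcd = gcd(g_others, new_val) = gcd(3, 45) = 3

Answer: 3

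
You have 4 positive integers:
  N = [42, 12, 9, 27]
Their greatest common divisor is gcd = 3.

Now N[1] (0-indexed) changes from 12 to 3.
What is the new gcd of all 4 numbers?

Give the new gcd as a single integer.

Numbers: [42, 12, 9, 27], gcd = 3
Change: index 1, 12 -> 3
gcd of the OTHER numbers (without index 1): gcd([42, 9, 27]) = 3
New gcd = gcd(g_others, new_val) = gcd(3, 3) = 3

Answer: 3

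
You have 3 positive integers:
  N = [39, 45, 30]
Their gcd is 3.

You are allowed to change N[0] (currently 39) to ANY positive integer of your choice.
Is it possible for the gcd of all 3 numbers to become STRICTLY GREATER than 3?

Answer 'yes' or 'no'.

Current gcd = 3
gcd of all OTHER numbers (without N[0]=39): gcd([45, 30]) = 15
The new gcd after any change is gcd(15, new_value).
This can be at most 15.
Since 15 > old gcd 3, the gcd CAN increase (e.g., set N[0] = 15).

Answer: yes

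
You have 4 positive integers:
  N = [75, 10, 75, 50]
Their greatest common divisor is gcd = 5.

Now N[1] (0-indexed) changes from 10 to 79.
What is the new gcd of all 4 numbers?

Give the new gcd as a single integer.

Numbers: [75, 10, 75, 50], gcd = 5
Change: index 1, 10 -> 79
gcd of the OTHER numbers (without index 1): gcd([75, 75, 50]) = 25
New gcd = gcd(g_others, new_val) = gcd(25, 79) = 1

Answer: 1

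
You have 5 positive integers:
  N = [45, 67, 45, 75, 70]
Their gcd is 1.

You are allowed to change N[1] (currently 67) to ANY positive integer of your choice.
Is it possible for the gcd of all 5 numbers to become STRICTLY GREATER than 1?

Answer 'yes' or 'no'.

Answer: yes

Derivation:
Current gcd = 1
gcd of all OTHER numbers (without N[1]=67): gcd([45, 45, 75, 70]) = 5
The new gcd after any change is gcd(5, new_value).
This can be at most 5.
Since 5 > old gcd 1, the gcd CAN increase (e.g., set N[1] = 5).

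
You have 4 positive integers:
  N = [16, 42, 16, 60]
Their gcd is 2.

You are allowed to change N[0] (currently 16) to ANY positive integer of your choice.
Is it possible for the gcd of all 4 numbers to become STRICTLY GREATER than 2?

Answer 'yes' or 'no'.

Current gcd = 2
gcd of all OTHER numbers (without N[0]=16): gcd([42, 16, 60]) = 2
The new gcd after any change is gcd(2, new_value).
This can be at most 2.
Since 2 = old gcd 2, the gcd can only stay the same or decrease.

Answer: no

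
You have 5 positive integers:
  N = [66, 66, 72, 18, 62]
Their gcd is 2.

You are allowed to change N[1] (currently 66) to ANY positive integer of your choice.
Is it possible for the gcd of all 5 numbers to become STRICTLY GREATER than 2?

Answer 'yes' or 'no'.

Current gcd = 2
gcd of all OTHER numbers (without N[1]=66): gcd([66, 72, 18, 62]) = 2
The new gcd after any change is gcd(2, new_value).
This can be at most 2.
Since 2 = old gcd 2, the gcd can only stay the same or decrease.

Answer: no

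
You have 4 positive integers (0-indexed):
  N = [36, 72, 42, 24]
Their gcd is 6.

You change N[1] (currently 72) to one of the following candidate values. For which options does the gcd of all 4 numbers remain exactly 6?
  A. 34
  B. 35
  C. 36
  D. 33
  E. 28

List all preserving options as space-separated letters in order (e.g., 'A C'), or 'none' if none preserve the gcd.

Answer: C

Derivation:
Old gcd = 6; gcd of others (without N[1]) = 6
New gcd for candidate v: gcd(6, v). Preserves old gcd iff gcd(6, v) = 6.
  Option A: v=34, gcd(6,34)=2 -> changes
  Option B: v=35, gcd(6,35)=1 -> changes
  Option C: v=36, gcd(6,36)=6 -> preserves
  Option D: v=33, gcd(6,33)=3 -> changes
  Option E: v=28, gcd(6,28)=2 -> changes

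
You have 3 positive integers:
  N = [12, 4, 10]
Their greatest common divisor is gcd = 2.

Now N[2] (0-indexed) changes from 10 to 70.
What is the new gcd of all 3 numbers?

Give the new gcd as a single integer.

Answer: 2

Derivation:
Numbers: [12, 4, 10], gcd = 2
Change: index 2, 10 -> 70
gcd of the OTHER numbers (without index 2): gcd([12, 4]) = 4
New gcd = gcd(g_others, new_val) = gcd(4, 70) = 2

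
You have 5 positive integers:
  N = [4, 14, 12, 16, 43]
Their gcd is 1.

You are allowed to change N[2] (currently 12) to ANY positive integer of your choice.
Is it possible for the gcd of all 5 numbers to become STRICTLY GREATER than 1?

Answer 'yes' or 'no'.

Answer: no

Derivation:
Current gcd = 1
gcd of all OTHER numbers (without N[2]=12): gcd([4, 14, 16, 43]) = 1
The new gcd after any change is gcd(1, new_value).
This can be at most 1.
Since 1 = old gcd 1, the gcd can only stay the same or decrease.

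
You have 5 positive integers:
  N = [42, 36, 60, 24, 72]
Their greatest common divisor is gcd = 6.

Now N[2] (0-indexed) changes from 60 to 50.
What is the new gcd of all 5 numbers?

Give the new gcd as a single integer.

Numbers: [42, 36, 60, 24, 72], gcd = 6
Change: index 2, 60 -> 50
gcd of the OTHER numbers (without index 2): gcd([42, 36, 24, 72]) = 6
New gcd = gcd(g_others, new_val) = gcd(6, 50) = 2

Answer: 2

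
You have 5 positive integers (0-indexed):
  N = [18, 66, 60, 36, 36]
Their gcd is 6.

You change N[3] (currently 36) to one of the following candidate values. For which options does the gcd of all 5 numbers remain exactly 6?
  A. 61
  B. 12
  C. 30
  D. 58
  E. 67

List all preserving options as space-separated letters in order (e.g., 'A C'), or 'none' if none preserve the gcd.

Old gcd = 6; gcd of others (without N[3]) = 6
New gcd for candidate v: gcd(6, v). Preserves old gcd iff gcd(6, v) = 6.
  Option A: v=61, gcd(6,61)=1 -> changes
  Option B: v=12, gcd(6,12)=6 -> preserves
  Option C: v=30, gcd(6,30)=6 -> preserves
  Option D: v=58, gcd(6,58)=2 -> changes
  Option E: v=67, gcd(6,67)=1 -> changes

Answer: B C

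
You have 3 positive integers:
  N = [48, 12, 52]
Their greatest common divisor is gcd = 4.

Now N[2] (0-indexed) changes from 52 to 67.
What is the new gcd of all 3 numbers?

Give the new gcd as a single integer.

Answer: 1

Derivation:
Numbers: [48, 12, 52], gcd = 4
Change: index 2, 52 -> 67
gcd of the OTHER numbers (without index 2): gcd([48, 12]) = 12
New gcd = gcd(g_others, new_val) = gcd(12, 67) = 1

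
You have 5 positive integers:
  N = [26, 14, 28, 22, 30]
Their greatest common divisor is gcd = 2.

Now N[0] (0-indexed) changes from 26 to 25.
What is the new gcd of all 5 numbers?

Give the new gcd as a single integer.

Numbers: [26, 14, 28, 22, 30], gcd = 2
Change: index 0, 26 -> 25
gcd of the OTHER numbers (without index 0): gcd([14, 28, 22, 30]) = 2
New gcd = gcd(g_others, new_val) = gcd(2, 25) = 1

Answer: 1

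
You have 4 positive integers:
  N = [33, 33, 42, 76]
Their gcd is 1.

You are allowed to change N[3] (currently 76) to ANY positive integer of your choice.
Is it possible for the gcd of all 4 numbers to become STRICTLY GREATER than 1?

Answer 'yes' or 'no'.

Current gcd = 1
gcd of all OTHER numbers (without N[3]=76): gcd([33, 33, 42]) = 3
The new gcd after any change is gcd(3, new_value).
This can be at most 3.
Since 3 > old gcd 1, the gcd CAN increase (e.g., set N[3] = 3).

Answer: yes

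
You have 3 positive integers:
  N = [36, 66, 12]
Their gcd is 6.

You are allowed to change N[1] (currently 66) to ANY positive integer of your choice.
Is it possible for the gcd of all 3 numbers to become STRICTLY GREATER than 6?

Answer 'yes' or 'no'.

Answer: yes

Derivation:
Current gcd = 6
gcd of all OTHER numbers (without N[1]=66): gcd([36, 12]) = 12
The new gcd after any change is gcd(12, new_value).
This can be at most 12.
Since 12 > old gcd 6, the gcd CAN increase (e.g., set N[1] = 12).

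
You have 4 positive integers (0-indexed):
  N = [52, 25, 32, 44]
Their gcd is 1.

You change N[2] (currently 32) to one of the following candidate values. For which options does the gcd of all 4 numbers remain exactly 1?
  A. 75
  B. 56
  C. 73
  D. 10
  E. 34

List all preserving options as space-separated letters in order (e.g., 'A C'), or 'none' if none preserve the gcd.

Answer: A B C D E

Derivation:
Old gcd = 1; gcd of others (without N[2]) = 1
New gcd for candidate v: gcd(1, v). Preserves old gcd iff gcd(1, v) = 1.
  Option A: v=75, gcd(1,75)=1 -> preserves
  Option B: v=56, gcd(1,56)=1 -> preserves
  Option C: v=73, gcd(1,73)=1 -> preserves
  Option D: v=10, gcd(1,10)=1 -> preserves
  Option E: v=34, gcd(1,34)=1 -> preserves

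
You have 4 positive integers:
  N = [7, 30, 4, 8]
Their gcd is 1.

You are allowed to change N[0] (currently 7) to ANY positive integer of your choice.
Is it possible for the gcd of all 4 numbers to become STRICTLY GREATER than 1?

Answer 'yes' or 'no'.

Current gcd = 1
gcd of all OTHER numbers (without N[0]=7): gcd([30, 4, 8]) = 2
The new gcd after any change is gcd(2, new_value).
This can be at most 2.
Since 2 > old gcd 1, the gcd CAN increase (e.g., set N[0] = 2).

Answer: yes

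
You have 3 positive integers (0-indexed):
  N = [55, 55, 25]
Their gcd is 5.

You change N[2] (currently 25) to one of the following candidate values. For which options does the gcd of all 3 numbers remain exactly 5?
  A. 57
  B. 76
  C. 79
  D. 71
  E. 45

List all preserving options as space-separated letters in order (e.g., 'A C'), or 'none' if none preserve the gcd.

Answer: E

Derivation:
Old gcd = 5; gcd of others (without N[2]) = 55
New gcd for candidate v: gcd(55, v). Preserves old gcd iff gcd(55, v) = 5.
  Option A: v=57, gcd(55,57)=1 -> changes
  Option B: v=76, gcd(55,76)=1 -> changes
  Option C: v=79, gcd(55,79)=1 -> changes
  Option D: v=71, gcd(55,71)=1 -> changes
  Option E: v=45, gcd(55,45)=5 -> preserves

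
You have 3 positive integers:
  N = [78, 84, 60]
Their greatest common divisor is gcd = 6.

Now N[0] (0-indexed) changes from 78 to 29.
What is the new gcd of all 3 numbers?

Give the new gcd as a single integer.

Numbers: [78, 84, 60], gcd = 6
Change: index 0, 78 -> 29
gcd of the OTHER numbers (without index 0): gcd([84, 60]) = 12
New gcd = gcd(g_others, new_val) = gcd(12, 29) = 1

Answer: 1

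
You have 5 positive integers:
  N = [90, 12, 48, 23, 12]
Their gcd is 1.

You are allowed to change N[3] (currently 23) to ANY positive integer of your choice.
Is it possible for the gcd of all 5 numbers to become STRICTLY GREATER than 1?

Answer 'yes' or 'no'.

Current gcd = 1
gcd of all OTHER numbers (without N[3]=23): gcd([90, 12, 48, 12]) = 6
The new gcd after any change is gcd(6, new_value).
This can be at most 6.
Since 6 > old gcd 1, the gcd CAN increase (e.g., set N[3] = 6).

Answer: yes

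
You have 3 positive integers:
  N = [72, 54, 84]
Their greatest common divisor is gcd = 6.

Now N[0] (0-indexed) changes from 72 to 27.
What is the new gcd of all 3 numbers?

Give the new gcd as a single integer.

Answer: 3

Derivation:
Numbers: [72, 54, 84], gcd = 6
Change: index 0, 72 -> 27
gcd of the OTHER numbers (without index 0): gcd([54, 84]) = 6
New gcd = gcd(g_others, new_val) = gcd(6, 27) = 3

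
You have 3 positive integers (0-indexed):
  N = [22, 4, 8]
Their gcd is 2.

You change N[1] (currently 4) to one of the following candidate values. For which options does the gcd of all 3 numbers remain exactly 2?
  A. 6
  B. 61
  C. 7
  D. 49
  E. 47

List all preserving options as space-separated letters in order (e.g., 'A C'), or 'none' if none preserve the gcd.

Answer: A

Derivation:
Old gcd = 2; gcd of others (without N[1]) = 2
New gcd for candidate v: gcd(2, v). Preserves old gcd iff gcd(2, v) = 2.
  Option A: v=6, gcd(2,6)=2 -> preserves
  Option B: v=61, gcd(2,61)=1 -> changes
  Option C: v=7, gcd(2,7)=1 -> changes
  Option D: v=49, gcd(2,49)=1 -> changes
  Option E: v=47, gcd(2,47)=1 -> changes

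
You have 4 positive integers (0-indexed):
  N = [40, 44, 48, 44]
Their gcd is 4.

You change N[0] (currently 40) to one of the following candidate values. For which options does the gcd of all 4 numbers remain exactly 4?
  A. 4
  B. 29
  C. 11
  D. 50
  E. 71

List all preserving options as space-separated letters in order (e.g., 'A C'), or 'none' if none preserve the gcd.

Answer: A

Derivation:
Old gcd = 4; gcd of others (without N[0]) = 4
New gcd for candidate v: gcd(4, v). Preserves old gcd iff gcd(4, v) = 4.
  Option A: v=4, gcd(4,4)=4 -> preserves
  Option B: v=29, gcd(4,29)=1 -> changes
  Option C: v=11, gcd(4,11)=1 -> changes
  Option D: v=50, gcd(4,50)=2 -> changes
  Option E: v=71, gcd(4,71)=1 -> changes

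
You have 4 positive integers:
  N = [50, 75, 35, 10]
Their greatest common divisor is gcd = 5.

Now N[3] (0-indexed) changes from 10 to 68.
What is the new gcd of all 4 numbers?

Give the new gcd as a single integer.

Numbers: [50, 75, 35, 10], gcd = 5
Change: index 3, 10 -> 68
gcd of the OTHER numbers (without index 3): gcd([50, 75, 35]) = 5
New gcd = gcd(g_others, new_val) = gcd(5, 68) = 1

Answer: 1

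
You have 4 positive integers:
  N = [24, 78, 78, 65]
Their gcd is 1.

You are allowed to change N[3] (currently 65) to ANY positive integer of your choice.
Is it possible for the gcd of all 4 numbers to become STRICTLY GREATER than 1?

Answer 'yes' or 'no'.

Current gcd = 1
gcd of all OTHER numbers (without N[3]=65): gcd([24, 78, 78]) = 6
The new gcd after any change is gcd(6, new_value).
This can be at most 6.
Since 6 > old gcd 1, the gcd CAN increase (e.g., set N[3] = 6).

Answer: yes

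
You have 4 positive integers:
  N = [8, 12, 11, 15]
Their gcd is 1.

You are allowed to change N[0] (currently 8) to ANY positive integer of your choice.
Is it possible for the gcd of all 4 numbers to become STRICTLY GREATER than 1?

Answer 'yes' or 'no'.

Answer: no

Derivation:
Current gcd = 1
gcd of all OTHER numbers (without N[0]=8): gcd([12, 11, 15]) = 1
The new gcd after any change is gcd(1, new_value).
This can be at most 1.
Since 1 = old gcd 1, the gcd can only stay the same or decrease.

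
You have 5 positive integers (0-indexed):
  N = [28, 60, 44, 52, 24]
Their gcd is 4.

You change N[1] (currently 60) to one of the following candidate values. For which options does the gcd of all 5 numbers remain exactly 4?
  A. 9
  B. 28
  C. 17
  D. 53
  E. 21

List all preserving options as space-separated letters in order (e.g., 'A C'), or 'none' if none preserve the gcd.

Old gcd = 4; gcd of others (without N[1]) = 4
New gcd for candidate v: gcd(4, v). Preserves old gcd iff gcd(4, v) = 4.
  Option A: v=9, gcd(4,9)=1 -> changes
  Option B: v=28, gcd(4,28)=4 -> preserves
  Option C: v=17, gcd(4,17)=1 -> changes
  Option D: v=53, gcd(4,53)=1 -> changes
  Option E: v=21, gcd(4,21)=1 -> changes

Answer: B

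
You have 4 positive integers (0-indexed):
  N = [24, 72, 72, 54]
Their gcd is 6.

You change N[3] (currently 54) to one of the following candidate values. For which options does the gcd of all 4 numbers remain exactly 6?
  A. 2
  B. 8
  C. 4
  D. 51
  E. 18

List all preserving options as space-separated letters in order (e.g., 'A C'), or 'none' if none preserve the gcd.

Answer: E

Derivation:
Old gcd = 6; gcd of others (without N[3]) = 24
New gcd for candidate v: gcd(24, v). Preserves old gcd iff gcd(24, v) = 6.
  Option A: v=2, gcd(24,2)=2 -> changes
  Option B: v=8, gcd(24,8)=8 -> changes
  Option C: v=4, gcd(24,4)=4 -> changes
  Option D: v=51, gcd(24,51)=3 -> changes
  Option E: v=18, gcd(24,18)=6 -> preserves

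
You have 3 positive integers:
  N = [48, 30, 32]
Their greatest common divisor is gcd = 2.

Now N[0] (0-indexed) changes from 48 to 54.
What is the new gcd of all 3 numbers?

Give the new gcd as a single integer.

Answer: 2

Derivation:
Numbers: [48, 30, 32], gcd = 2
Change: index 0, 48 -> 54
gcd of the OTHER numbers (without index 0): gcd([30, 32]) = 2
New gcd = gcd(g_others, new_val) = gcd(2, 54) = 2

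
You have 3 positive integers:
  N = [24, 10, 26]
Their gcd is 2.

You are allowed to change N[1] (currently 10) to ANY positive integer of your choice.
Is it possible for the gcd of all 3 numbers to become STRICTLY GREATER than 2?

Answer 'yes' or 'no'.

Answer: no

Derivation:
Current gcd = 2
gcd of all OTHER numbers (without N[1]=10): gcd([24, 26]) = 2
The new gcd after any change is gcd(2, new_value).
This can be at most 2.
Since 2 = old gcd 2, the gcd can only stay the same or decrease.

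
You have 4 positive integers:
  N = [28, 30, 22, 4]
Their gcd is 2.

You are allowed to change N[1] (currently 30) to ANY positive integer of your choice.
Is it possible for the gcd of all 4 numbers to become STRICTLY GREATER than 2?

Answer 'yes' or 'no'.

Answer: no

Derivation:
Current gcd = 2
gcd of all OTHER numbers (without N[1]=30): gcd([28, 22, 4]) = 2
The new gcd after any change is gcd(2, new_value).
This can be at most 2.
Since 2 = old gcd 2, the gcd can only stay the same or decrease.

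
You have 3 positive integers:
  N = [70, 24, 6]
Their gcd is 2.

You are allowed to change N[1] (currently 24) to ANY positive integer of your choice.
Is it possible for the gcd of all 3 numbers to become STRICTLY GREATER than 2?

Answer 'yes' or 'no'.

Current gcd = 2
gcd of all OTHER numbers (without N[1]=24): gcd([70, 6]) = 2
The new gcd after any change is gcd(2, new_value).
This can be at most 2.
Since 2 = old gcd 2, the gcd can only stay the same or decrease.

Answer: no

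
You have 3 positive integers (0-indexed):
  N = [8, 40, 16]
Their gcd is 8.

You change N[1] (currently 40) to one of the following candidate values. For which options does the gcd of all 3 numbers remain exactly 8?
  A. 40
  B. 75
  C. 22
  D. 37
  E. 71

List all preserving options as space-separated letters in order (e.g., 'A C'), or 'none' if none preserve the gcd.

Old gcd = 8; gcd of others (without N[1]) = 8
New gcd for candidate v: gcd(8, v). Preserves old gcd iff gcd(8, v) = 8.
  Option A: v=40, gcd(8,40)=8 -> preserves
  Option B: v=75, gcd(8,75)=1 -> changes
  Option C: v=22, gcd(8,22)=2 -> changes
  Option D: v=37, gcd(8,37)=1 -> changes
  Option E: v=71, gcd(8,71)=1 -> changes

Answer: A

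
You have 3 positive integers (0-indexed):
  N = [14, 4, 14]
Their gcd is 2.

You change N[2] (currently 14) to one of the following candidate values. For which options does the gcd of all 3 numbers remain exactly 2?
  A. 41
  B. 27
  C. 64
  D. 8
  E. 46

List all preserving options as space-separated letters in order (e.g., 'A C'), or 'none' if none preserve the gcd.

Old gcd = 2; gcd of others (without N[2]) = 2
New gcd for candidate v: gcd(2, v). Preserves old gcd iff gcd(2, v) = 2.
  Option A: v=41, gcd(2,41)=1 -> changes
  Option B: v=27, gcd(2,27)=1 -> changes
  Option C: v=64, gcd(2,64)=2 -> preserves
  Option D: v=8, gcd(2,8)=2 -> preserves
  Option E: v=46, gcd(2,46)=2 -> preserves

Answer: C D E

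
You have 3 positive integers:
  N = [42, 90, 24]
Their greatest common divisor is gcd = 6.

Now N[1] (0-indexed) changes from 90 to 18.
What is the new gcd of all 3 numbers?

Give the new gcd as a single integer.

Answer: 6

Derivation:
Numbers: [42, 90, 24], gcd = 6
Change: index 1, 90 -> 18
gcd of the OTHER numbers (without index 1): gcd([42, 24]) = 6
New gcd = gcd(g_others, new_val) = gcd(6, 18) = 6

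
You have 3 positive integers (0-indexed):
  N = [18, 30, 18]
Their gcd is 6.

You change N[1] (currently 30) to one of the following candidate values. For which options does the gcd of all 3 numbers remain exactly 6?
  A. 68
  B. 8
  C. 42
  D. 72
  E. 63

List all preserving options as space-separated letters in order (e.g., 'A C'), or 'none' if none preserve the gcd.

Old gcd = 6; gcd of others (without N[1]) = 18
New gcd for candidate v: gcd(18, v). Preserves old gcd iff gcd(18, v) = 6.
  Option A: v=68, gcd(18,68)=2 -> changes
  Option B: v=8, gcd(18,8)=2 -> changes
  Option C: v=42, gcd(18,42)=6 -> preserves
  Option D: v=72, gcd(18,72)=18 -> changes
  Option E: v=63, gcd(18,63)=9 -> changes

Answer: C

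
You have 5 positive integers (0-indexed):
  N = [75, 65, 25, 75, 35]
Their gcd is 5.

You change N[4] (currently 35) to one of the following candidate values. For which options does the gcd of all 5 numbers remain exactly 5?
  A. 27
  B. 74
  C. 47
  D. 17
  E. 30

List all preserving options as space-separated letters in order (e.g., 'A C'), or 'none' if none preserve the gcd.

Old gcd = 5; gcd of others (without N[4]) = 5
New gcd for candidate v: gcd(5, v). Preserves old gcd iff gcd(5, v) = 5.
  Option A: v=27, gcd(5,27)=1 -> changes
  Option B: v=74, gcd(5,74)=1 -> changes
  Option C: v=47, gcd(5,47)=1 -> changes
  Option D: v=17, gcd(5,17)=1 -> changes
  Option E: v=30, gcd(5,30)=5 -> preserves

Answer: E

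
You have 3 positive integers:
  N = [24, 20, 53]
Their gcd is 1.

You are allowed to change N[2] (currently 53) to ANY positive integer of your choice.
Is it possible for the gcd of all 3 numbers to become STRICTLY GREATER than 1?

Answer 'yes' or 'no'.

Current gcd = 1
gcd of all OTHER numbers (without N[2]=53): gcd([24, 20]) = 4
The new gcd after any change is gcd(4, new_value).
This can be at most 4.
Since 4 > old gcd 1, the gcd CAN increase (e.g., set N[2] = 4).

Answer: yes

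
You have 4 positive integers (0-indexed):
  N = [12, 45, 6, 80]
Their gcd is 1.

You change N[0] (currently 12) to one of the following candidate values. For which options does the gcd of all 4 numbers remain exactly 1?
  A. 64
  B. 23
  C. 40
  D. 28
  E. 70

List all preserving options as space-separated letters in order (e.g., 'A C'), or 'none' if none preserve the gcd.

Answer: A B C D E

Derivation:
Old gcd = 1; gcd of others (without N[0]) = 1
New gcd for candidate v: gcd(1, v). Preserves old gcd iff gcd(1, v) = 1.
  Option A: v=64, gcd(1,64)=1 -> preserves
  Option B: v=23, gcd(1,23)=1 -> preserves
  Option C: v=40, gcd(1,40)=1 -> preserves
  Option D: v=28, gcd(1,28)=1 -> preserves
  Option E: v=70, gcd(1,70)=1 -> preserves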